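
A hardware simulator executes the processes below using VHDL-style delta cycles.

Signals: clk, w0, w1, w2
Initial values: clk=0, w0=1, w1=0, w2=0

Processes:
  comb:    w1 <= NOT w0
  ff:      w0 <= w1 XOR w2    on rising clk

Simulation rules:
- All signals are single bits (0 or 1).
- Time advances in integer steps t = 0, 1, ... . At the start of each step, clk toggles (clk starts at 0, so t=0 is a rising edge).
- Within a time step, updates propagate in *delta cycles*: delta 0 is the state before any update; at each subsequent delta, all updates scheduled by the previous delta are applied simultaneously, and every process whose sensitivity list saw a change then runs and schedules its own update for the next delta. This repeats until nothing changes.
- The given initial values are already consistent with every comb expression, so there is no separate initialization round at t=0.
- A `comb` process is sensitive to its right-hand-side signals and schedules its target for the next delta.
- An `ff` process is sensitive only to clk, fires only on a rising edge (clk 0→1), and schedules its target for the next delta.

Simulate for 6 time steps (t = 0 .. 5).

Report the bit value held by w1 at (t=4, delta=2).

[bits: clk,w0,w1,w2]
t=0: Δ0=0100 Δ1=1100 Δ2=1000 Δ3=1010 | 3Δ
t=1: Δ0=1010 Δ1=0010 | 1Δ
t=2: Δ0=0010 Δ1=1010 Δ2=1110 Δ3=1100 | 3Δ
t=3: Δ0=1100 Δ1=0100 | 1Δ
t=4: Δ0=0100 Δ1=1100 Δ2=1000 Δ3=1010 | 3Δ
t=5: Δ0=1010 Δ1=0010 | 1Δ

0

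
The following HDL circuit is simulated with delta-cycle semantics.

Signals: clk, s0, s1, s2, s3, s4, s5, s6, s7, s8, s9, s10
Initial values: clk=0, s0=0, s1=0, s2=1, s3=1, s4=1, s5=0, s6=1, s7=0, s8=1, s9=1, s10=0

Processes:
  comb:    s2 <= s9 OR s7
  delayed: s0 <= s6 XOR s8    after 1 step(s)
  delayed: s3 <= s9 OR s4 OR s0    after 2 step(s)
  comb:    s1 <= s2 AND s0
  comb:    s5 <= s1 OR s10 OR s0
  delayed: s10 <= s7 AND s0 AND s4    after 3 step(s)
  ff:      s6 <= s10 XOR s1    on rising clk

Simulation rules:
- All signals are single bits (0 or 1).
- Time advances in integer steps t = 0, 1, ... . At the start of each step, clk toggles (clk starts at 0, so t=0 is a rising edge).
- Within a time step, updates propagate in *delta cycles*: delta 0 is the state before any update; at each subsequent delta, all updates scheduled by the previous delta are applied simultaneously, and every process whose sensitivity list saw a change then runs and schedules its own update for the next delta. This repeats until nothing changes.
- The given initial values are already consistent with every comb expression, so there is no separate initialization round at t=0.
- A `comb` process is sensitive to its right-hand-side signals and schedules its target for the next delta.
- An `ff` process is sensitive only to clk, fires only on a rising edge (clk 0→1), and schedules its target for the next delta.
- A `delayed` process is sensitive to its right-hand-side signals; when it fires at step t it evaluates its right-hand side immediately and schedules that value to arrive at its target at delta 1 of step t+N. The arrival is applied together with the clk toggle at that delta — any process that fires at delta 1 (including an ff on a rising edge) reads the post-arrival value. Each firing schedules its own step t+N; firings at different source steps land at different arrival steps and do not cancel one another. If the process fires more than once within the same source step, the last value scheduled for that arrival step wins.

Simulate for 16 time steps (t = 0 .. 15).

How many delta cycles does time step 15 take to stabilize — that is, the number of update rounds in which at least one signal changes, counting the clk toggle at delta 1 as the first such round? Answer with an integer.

3

t=0 Δ0: s10=0 s2=1 s0=0 clk=0 s1=0 s8=1 s4=1 s6=1 s9=1 s5=0 s3=1 s7=0
  Δ1: clk:0→1
  Δ2: s6:1→0
  (2Δ to stable)
t=1 Δ0: s10=0 s2=1 s0=0 clk=1 s1=0 s8=1 s4=1 s6=0 s9=1 s5=0 s3=1 s7=0
  Δ1: s0:0→1, clk:1→0
  Δ2: s1:0→1, s5:0→1
  (2Δ to stable)
t=2 Δ0: s10=0 s2=1 s0=1 clk=0 s1=1 s8=1 s4=1 s6=0 s9=1 s5=1 s3=1 s7=0
  Δ1: clk:0→1
  Δ2: s6:0→1
  (2Δ to stable)
t=3 Δ0: s10=0 s2=1 s0=1 clk=1 s1=1 s8=1 s4=1 s6=1 s9=1 s5=1 s3=1 s7=0
  Δ1: s0:1→0, clk:1→0
  Δ2: s1:1→0
  Δ3: s5:1→0
  (3Δ to stable)
t=4 Δ0: s10=0 s2=1 s0=0 clk=0 s1=0 s8=1 s4=1 s6=1 s9=1 s5=0 s3=1 s7=0
  Δ1: clk:0→1
  Δ2: s6:1→0
  (2Δ to stable)
t=5 Δ0: s10=0 s2=1 s0=0 clk=1 s1=0 s8=1 s4=1 s6=0 s9=1 s5=0 s3=1 s7=0
  Δ1: s0:0→1, clk:1→0
  Δ2: s1:0→1, s5:0→1
  (2Δ to stable)
t=6 Δ0: s10=0 s2=1 s0=1 clk=0 s1=1 s8=1 s4=1 s6=0 s9=1 s5=1 s3=1 s7=0
  Δ1: clk:0→1
  Δ2: s6:0→1
  (2Δ to stable)
t=7 Δ0: s10=0 s2=1 s0=1 clk=1 s1=1 s8=1 s4=1 s6=1 s9=1 s5=1 s3=1 s7=0
  Δ1: s0:1→0, clk:1→0
  Δ2: s1:1→0
  Δ3: s5:1→0
  (3Δ to stable)
t=8 Δ0: s10=0 s2=1 s0=0 clk=0 s1=0 s8=1 s4=1 s6=1 s9=1 s5=0 s3=1 s7=0
  Δ1: clk:0→1
  Δ2: s6:1→0
  (2Δ to stable)
t=9 Δ0: s10=0 s2=1 s0=0 clk=1 s1=0 s8=1 s4=1 s6=0 s9=1 s5=0 s3=1 s7=0
  Δ1: s0:0→1, clk:1→0
  Δ2: s1:0→1, s5:0→1
  (2Δ to stable)
t=10 Δ0: s10=0 s2=1 s0=1 clk=0 s1=1 s8=1 s4=1 s6=0 s9=1 s5=1 s3=1 s7=0
  Δ1: clk:0→1
  Δ2: s6:0→1
  (2Δ to stable)
t=11 Δ0: s10=0 s2=1 s0=1 clk=1 s1=1 s8=1 s4=1 s6=1 s9=1 s5=1 s3=1 s7=0
  Δ1: s0:1→0, clk:1→0
  Δ2: s1:1→0
  Δ3: s5:1→0
  (3Δ to stable)
t=12 Δ0: s10=0 s2=1 s0=0 clk=0 s1=0 s8=1 s4=1 s6=1 s9=1 s5=0 s3=1 s7=0
  Δ1: clk:0→1
  Δ2: s6:1→0
  (2Δ to stable)
t=13 Δ0: s10=0 s2=1 s0=0 clk=1 s1=0 s8=1 s4=1 s6=0 s9=1 s5=0 s3=1 s7=0
  Δ1: s0:0→1, clk:1→0
  Δ2: s1:0→1, s5:0→1
  (2Δ to stable)
t=14 Δ0: s10=0 s2=1 s0=1 clk=0 s1=1 s8=1 s4=1 s6=0 s9=1 s5=1 s3=1 s7=0
  Δ1: clk:0→1
  Δ2: s6:0→1
  (2Δ to stable)
t=15 Δ0: s10=0 s2=1 s0=1 clk=1 s1=1 s8=1 s4=1 s6=1 s9=1 s5=1 s3=1 s7=0
  Δ1: s0:1→0, clk:1→0
  Δ2: s1:1→0
  Δ3: s5:1→0
  (3Δ to stable)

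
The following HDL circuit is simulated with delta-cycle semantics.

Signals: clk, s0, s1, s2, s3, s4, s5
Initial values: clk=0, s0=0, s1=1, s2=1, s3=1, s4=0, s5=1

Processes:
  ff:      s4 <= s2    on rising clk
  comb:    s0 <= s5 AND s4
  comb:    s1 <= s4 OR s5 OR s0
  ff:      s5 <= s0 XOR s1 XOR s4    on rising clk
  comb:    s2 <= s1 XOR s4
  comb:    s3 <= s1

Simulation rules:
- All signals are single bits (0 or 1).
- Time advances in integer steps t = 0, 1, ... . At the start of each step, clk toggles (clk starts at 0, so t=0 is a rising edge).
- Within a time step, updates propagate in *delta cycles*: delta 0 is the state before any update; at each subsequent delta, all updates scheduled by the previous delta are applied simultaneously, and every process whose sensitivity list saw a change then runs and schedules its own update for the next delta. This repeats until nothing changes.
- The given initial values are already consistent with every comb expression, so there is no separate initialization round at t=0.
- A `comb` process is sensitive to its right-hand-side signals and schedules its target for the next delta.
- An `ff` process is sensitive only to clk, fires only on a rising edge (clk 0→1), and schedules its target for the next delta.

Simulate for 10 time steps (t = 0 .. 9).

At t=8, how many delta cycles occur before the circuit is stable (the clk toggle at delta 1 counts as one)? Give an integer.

3

[bits: s5,s4,clk,s1,s3,s0,s2]
t=0: Δ0=1001101 Δ1=1011101 Δ2=1111101 Δ3=1111110 | 3Δ
t=1: Δ0=1111110 Δ1=1101110 | 1Δ
t=2: Δ0=1101110 Δ1=1111110 Δ2=1011110 Δ3=1011101 | 3Δ
t=3: Δ0=1011101 Δ1=1001101 | 1Δ
t=4: Δ0=1001101 Δ1=1011101 Δ2=1111101 Δ3=1111110 | 3Δ
t=5: Δ0=1111110 Δ1=1101110 | 1Δ
t=6: Δ0=1101110 Δ1=1111110 Δ2=1011110 Δ3=1011101 | 3Δ
t=7: Δ0=1011101 Δ1=1001101 | 1Δ
t=8: Δ0=1001101 Δ1=1011101 Δ2=1111101 Δ3=1111110 | 3Δ
t=9: Δ0=1111110 Δ1=1101110 | 1Δ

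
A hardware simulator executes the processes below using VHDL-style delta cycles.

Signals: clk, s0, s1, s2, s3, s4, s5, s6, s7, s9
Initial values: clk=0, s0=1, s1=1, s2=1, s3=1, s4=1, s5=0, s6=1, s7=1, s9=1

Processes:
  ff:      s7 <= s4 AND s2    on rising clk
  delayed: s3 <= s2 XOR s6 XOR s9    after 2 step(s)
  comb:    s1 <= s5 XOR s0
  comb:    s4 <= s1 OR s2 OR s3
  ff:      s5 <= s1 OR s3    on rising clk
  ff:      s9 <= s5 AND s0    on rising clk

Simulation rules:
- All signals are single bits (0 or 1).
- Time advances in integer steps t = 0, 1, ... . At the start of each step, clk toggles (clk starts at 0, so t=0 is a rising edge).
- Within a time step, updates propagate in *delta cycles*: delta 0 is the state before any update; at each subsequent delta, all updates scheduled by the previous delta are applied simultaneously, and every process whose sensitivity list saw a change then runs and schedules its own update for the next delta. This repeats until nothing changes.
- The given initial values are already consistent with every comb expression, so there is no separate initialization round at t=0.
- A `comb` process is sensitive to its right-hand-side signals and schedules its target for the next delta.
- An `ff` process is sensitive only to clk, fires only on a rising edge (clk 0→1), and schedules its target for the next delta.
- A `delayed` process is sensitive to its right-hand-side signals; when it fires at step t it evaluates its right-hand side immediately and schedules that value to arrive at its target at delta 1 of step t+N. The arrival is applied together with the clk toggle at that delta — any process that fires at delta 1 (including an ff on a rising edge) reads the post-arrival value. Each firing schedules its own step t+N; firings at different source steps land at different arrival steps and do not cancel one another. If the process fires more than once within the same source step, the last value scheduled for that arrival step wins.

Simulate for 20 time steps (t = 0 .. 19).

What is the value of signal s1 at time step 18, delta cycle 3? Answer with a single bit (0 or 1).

1

[bits: s4,s3,s5,s1,s7,s0,s2,s9,clk,s6]
t=0: Δ0=1101111101 Δ1=1101111111 Δ2=1111111011 Δ3=1110111011 | 3Δ
t=1: Δ0=1110111011 Δ1=1110111001 | 1Δ
t=2: Δ0=1110111001 Δ1=1010111011 Δ2=1000111111 Δ3=1001111111 | 3Δ
t=3: Δ0=1001111111 Δ1=1001111101 | 1Δ
t=4: Δ0=1001111101 Δ1=1101111111 Δ2=1111111011 Δ3=1110111011 | 3Δ
t=5: Δ0=1110111011 Δ1=1110111001 | 1Δ
t=6: Δ0=1110111001 Δ1=1010111011 Δ2=1000111111 Δ3=1001111111 | 3Δ
t=7: Δ0=1001111111 Δ1=1001111101 | 1Δ
t=8: Δ0=1001111101 Δ1=1101111111 Δ2=1111111011 Δ3=1110111011 | 3Δ
t=9: Δ0=1110111011 Δ1=1110111001 | 1Δ
t=10: Δ0=1110111001 Δ1=1010111011 Δ2=1000111111 Δ3=1001111111 | 3Δ
t=11: Δ0=1001111111 Δ1=1001111101 | 1Δ
t=12: Δ0=1001111101 Δ1=1101111111 Δ2=1111111011 Δ3=1110111011 | 3Δ
t=13: Δ0=1110111011 Δ1=1110111001 | 1Δ
t=14: Δ0=1110111001 Δ1=1010111011 Δ2=1000111111 Δ3=1001111111 | 3Δ
t=15: Δ0=1001111111 Δ1=1001111101 | 1Δ
t=16: Δ0=1001111101 Δ1=1101111111 Δ2=1111111011 Δ3=1110111011 | 3Δ
t=17: Δ0=1110111011 Δ1=1110111001 | 1Δ
t=18: Δ0=1110111001 Δ1=1010111011 Δ2=1000111111 Δ3=1001111111 | 3Δ
t=19: Δ0=1001111111 Δ1=1001111101 | 1Δ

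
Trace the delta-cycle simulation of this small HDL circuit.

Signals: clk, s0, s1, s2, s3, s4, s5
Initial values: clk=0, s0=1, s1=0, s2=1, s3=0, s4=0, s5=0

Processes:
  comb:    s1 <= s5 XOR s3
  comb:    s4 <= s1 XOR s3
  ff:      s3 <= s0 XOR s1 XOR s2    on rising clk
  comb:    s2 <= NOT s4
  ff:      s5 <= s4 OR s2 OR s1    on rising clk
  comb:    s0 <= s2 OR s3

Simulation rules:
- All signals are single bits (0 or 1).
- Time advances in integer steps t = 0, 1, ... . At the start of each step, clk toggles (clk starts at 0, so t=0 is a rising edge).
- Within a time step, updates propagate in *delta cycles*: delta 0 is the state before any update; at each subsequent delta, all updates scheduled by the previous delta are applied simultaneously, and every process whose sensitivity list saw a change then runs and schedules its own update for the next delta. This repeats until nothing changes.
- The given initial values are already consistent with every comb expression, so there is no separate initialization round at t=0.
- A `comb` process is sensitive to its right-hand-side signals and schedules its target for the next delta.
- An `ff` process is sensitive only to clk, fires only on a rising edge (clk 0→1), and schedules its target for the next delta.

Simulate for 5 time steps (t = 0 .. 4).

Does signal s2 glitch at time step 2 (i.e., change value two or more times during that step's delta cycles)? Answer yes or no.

yes

[bits: s4,s2,clk,s0,s1,s3,s5]
t=0: Δ0=0101000 Δ1=0111000 Δ2=0111001 Δ3=0111101 Δ4=1111101 Δ5=1011101 Δ6=1010101 | 6Δ
t=1: Δ0=1010101 Δ1=1000101 | 1Δ
t=2: Δ0=1000101 Δ1=1010101 Δ2=1010111 Δ3=0011011 Δ4=1111011 Δ5=1011011 | 5Δ
t=3: Δ0=1011011 Δ1=1001011 | 1Δ
t=4: Δ0=1001011 Δ1=1011011 | 1Δ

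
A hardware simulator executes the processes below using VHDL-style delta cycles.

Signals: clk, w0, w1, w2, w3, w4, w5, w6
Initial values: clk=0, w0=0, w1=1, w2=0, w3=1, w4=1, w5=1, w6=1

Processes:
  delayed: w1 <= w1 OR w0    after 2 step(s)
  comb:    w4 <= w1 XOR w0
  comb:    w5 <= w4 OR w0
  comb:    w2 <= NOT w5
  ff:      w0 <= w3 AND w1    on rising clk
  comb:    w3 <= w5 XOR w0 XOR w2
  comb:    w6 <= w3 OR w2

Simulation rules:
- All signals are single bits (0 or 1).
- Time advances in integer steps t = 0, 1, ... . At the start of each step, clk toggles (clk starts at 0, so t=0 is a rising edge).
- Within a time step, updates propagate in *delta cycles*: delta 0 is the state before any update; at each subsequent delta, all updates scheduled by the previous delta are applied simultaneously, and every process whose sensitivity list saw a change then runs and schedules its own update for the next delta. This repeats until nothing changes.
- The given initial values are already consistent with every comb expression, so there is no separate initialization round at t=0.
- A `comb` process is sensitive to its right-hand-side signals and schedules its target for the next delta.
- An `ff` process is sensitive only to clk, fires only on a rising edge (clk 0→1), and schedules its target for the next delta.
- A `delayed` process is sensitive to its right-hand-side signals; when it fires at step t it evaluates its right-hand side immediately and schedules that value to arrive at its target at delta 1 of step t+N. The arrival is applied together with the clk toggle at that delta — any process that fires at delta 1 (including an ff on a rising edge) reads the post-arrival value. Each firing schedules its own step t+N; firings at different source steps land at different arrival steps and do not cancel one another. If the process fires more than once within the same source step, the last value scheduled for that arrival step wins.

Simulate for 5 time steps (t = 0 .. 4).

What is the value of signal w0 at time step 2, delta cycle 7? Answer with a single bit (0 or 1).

0

t0.Δ0 w4=1 w0=0 w1=1 w2=0 clk=0 w3=1 w6=1 w5=1
t0.Δ1 w4=1 w0=0 w1=1 w2=0 clk=1 w3=1 w6=1 w5=1
t0.Δ2 w4=1 w0=1 w1=1 w2=0 clk=1 w3=1 w6=1 w5=1
t0.Δ3 w4=0 w0=1 w1=1 w2=0 clk=1 w3=0 w6=1 w5=1
t0.Δ4 w4=0 w0=1 w1=1 w2=0 clk=1 w3=0 w6=0 w5=1
t1.Δ0 w4=0 w0=1 w1=1 w2=0 clk=1 w3=0 w6=0 w5=1
t1.Δ1 w4=0 w0=1 w1=1 w2=0 clk=0 w3=0 w6=0 w5=1
t2.Δ0 w4=0 w0=1 w1=1 w2=0 clk=0 w3=0 w6=0 w5=1
t2.Δ1 w4=0 w0=1 w1=1 w2=0 clk=1 w3=0 w6=0 w5=1
t2.Δ2 w4=0 w0=0 w1=1 w2=0 clk=1 w3=0 w6=0 w5=1
t2.Δ3 w4=1 w0=0 w1=1 w2=0 clk=1 w3=1 w6=0 w5=0
t2.Δ4 w4=1 w0=0 w1=1 w2=1 clk=1 w3=0 w6=1 w5=1
t2.Δ5 w4=1 w0=0 w1=1 w2=0 clk=1 w3=0 w6=1 w5=1
t2.Δ6 w4=1 w0=0 w1=1 w2=0 clk=1 w3=1 w6=0 w5=1
t2.Δ7 w4=1 w0=0 w1=1 w2=0 clk=1 w3=1 w6=1 w5=1
t3.Δ0 w4=1 w0=0 w1=1 w2=0 clk=1 w3=1 w6=1 w5=1
t3.Δ1 w4=1 w0=0 w1=1 w2=0 clk=0 w3=1 w6=1 w5=1
t4.Δ0 w4=1 w0=0 w1=1 w2=0 clk=0 w3=1 w6=1 w5=1
t4.Δ1 w4=1 w0=0 w1=1 w2=0 clk=1 w3=1 w6=1 w5=1
t4.Δ2 w4=1 w0=1 w1=1 w2=0 clk=1 w3=1 w6=1 w5=1
t4.Δ3 w4=0 w0=1 w1=1 w2=0 clk=1 w3=0 w6=1 w5=1
t4.Δ4 w4=0 w0=1 w1=1 w2=0 clk=1 w3=0 w6=0 w5=1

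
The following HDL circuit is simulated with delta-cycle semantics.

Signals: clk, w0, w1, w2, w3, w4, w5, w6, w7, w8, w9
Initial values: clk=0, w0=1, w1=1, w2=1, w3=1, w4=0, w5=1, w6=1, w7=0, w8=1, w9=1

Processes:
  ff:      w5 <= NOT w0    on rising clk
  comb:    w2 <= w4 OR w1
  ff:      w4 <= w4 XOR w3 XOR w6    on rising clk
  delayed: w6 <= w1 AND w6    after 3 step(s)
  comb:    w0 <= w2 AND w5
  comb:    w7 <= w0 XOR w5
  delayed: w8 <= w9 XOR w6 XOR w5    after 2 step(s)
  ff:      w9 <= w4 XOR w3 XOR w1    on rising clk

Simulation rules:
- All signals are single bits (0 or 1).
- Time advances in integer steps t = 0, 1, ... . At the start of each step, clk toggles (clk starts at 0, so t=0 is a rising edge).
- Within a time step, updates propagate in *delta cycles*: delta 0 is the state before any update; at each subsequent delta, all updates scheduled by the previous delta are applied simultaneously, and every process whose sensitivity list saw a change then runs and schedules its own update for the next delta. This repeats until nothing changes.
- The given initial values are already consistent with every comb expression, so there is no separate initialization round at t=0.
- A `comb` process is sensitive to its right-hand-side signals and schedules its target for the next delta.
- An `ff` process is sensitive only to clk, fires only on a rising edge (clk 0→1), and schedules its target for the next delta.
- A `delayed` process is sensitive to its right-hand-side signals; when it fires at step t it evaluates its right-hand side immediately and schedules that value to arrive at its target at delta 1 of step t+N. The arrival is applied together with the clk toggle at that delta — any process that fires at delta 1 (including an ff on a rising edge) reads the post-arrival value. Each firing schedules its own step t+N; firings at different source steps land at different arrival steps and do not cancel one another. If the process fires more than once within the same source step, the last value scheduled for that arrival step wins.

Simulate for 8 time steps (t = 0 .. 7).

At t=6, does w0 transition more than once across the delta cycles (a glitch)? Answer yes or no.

[bits: w7,w0,w2,w6,clk,w8,w5,w3,w4,w9,w1]
t=0: Δ0=01110111011 Δ1=01111111011 Δ2=01111101001 Δ3=10111101001 Δ4=00111101001 | 4Δ
t=1: Δ0=00111101001 Δ1=00110101001 | 1Δ
t=2: Δ0=00110101001 Δ1=00111101001 Δ2=00111111001 Δ3=11111111001 Δ4=01111111001 | 4Δ
t=3: Δ0=01111111001 Δ1=01110111001 | 1Δ
t=4: Δ0=01110111001 Δ1=01111011001 Δ2=01111001001 Δ3=10111001001 Δ4=00111001001 | 4Δ
t=5: Δ0=00111001001 Δ1=00110001001 | 1Δ
t=6: Δ0=00110001001 Δ1=00111101001 Δ2=00111111001 Δ3=11111111001 Δ4=01111111001 | 4Δ
t=7: Δ0=01111111001 Δ1=01110111001 | 1Δ

no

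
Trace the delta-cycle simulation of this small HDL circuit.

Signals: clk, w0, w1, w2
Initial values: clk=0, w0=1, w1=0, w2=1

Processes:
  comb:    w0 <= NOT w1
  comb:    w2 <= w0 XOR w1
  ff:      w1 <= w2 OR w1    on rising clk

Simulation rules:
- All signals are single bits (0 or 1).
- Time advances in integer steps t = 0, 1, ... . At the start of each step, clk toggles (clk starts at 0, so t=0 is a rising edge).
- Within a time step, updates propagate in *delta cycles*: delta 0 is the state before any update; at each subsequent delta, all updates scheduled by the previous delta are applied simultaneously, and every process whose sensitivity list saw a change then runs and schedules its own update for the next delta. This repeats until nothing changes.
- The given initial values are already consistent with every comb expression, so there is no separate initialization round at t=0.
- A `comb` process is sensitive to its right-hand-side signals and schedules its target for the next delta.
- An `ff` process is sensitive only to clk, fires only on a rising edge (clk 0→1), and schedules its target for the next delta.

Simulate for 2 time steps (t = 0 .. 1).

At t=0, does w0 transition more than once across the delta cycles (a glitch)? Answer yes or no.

no

t0.Δ0 w1=0 w2=1 clk=0 w0=1
t0.Δ1 w1=0 w2=1 clk=1 w0=1
t0.Δ2 w1=1 w2=1 clk=1 w0=1
t0.Δ3 w1=1 w2=0 clk=1 w0=0
t0.Δ4 w1=1 w2=1 clk=1 w0=0
t1.Δ0 w1=1 w2=1 clk=1 w0=0
t1.Δ1 w1=1 w2=1 clk=0 w0=0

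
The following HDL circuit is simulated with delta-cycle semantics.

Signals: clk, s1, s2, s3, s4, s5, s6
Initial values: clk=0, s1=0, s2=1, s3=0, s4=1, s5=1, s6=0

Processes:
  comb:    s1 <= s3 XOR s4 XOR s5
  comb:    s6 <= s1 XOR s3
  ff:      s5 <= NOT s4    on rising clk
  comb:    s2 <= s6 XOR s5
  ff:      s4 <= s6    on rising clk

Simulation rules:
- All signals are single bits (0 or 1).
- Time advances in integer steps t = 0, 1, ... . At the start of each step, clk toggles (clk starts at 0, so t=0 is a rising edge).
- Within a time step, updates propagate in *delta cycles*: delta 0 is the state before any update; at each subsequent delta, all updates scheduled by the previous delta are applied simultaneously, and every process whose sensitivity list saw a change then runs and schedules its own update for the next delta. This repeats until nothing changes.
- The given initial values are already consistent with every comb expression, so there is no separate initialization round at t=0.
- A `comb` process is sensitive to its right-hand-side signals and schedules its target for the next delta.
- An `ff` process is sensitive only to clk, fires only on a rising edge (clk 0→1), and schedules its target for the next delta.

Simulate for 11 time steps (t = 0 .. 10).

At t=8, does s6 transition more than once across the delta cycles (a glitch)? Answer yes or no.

no

t=0 Δ0: s1=0 s4=1 clk=0 s2=1 s6=0 s5=1 s3=0
  Δ1: clk:0→1
  Δ2: s4:1→0, s5:1→0
  Δ3: s2:1→0
  (3Δ to stable)
t=1 Δ0: s1=0 s4=0 clk=1 s2=0 s6=0 s5=0 s3=0
  Δ1: clk:1→0
  (1Δ to stable)
t=2 Δ0: s1=0 s4=0 clk=0 s2=0 s6=0 s5=0 s3=0
  Δ1: clk:0→1
  Δ2: s5:0→1
  Δ3: s1:0→1, s2:0→1
  Δ4: s6:0→1
  Δ5: s2:1→0
  (5Δ to stable)
t=3 Δ0: s1=1 s4=0 clk=1 s2=0 s6=1 s5=1 s3=0
  Δ1: clk:1→0
  (1Δ to stable)
t=4 Δ0: s1=1 s4=0 clk=0 s2=0 s6=1 s5=1 s3=0
  Δ1: clk:0→1
  Δ2: s4:0→1
  Δ3: s1:1→0
  Δ4: s6:1→0
  Δ5: s2:0→1
  (5Δ to stable)
t=5 Δ0: s1=0 s4=1 clk=1 s2=1 s6=0 s5=1 s3=0
  Δ1: clk:1→0
  (1Δ to stable)
t=6 Δ0: s1=0 s4=1 clk=0 s2=1 s6=0 s5=1 s3=0
  Δ1: clk:0→1
  Δ2: s4:1→0, s5:1→0
  Δ3: s2:1→0
  (3Δ to stable)
t=7 Δ0: s1=0 s4=0 clk=1 s2=0 s6=0 s5=0 s3=0
  Δ1: clk:1→0
  (1Δ to stable)
t=8 Δ0: s1=0 s4=0 clk=0 s2=0 s6=0 s5=0 s3=0
  Δ1: clk:0→1
  Δ2: s5:0→1
  Δ3: s1:0→1, s2:0→1
  Δ4: s6:0→1
  Δ5: s2:1→0
  (5Δ to stable)
t=9 Δ0: s1=1 s4=0 clk=1 s2=0 s6=1 s5=1 s3=0
  Δ1: clk:1→0
  (1Δ to stable)
t=10 Δ0: s1=1 s4=0 clk=0 s2=0 s6=1 s5=1 s3=0
  Δ1: clk:0→1
  Δ2: s4:0→1
  Δ3: s1:1→0
  Δ4: s6:1→0
  Δ5: s2:0→1
  (5Δ to stable)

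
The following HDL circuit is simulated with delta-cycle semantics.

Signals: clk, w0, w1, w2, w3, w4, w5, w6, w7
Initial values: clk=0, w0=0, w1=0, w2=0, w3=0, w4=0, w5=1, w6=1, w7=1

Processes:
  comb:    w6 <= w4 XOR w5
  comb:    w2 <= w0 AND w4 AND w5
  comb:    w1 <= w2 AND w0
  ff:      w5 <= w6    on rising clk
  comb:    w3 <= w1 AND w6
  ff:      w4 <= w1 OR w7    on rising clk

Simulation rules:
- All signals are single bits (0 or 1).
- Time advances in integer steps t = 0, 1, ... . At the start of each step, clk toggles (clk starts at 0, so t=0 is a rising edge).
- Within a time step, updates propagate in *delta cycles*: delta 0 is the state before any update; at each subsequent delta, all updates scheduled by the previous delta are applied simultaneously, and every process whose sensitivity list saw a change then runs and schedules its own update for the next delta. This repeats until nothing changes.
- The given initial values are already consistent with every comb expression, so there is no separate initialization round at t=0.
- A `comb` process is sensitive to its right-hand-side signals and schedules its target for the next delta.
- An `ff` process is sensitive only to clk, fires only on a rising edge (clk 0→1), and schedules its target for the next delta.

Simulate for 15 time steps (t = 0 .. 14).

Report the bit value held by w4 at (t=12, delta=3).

[bits: w7,w1,w5,w4,w6,w2,clk,w0,w3]
t=0: Δ0=101010000 Δ1=101010100 Δ2=101110100 Δ3=101100100 | 3Δ
t=1: Δ0=101100100 Δ1=101100000 | 1Δ
t=2: Δ0=101100000 Δ1=101100100 Δ2=100100100 Δ3=100110100 | 3Δ
t=3: Δ0=100110100 Δ1=100110000 | 1Δ
t=4: Δ0=100110000 Δ1=100110100 Δ2=101110100 Δ3=101100100 | 3Δ
t=5: Δ0=101100100 Δ1=101100000 | 1Δ
t=6: Δ0=101100000 Δ1=101100100 Δ2=100100100 Δ3=100110100 | 3Δ
t=7: Δ0=100110100 Δ1=100110000 | 1Δ
t=8: Δ0=100110000 Δ1=100110100 Δ2=101110100 Δ3=101100100 | 3Δ
t=9: Δ0=101100100 Δ1=101100000 | 1Δ
t=10: Δ0=101100000 Δ1=101100100 Δ2=100100100 Δ3=100110100 | 3Δ
t=11: Δ0=100110100 Δ1=100110000 | 1Δ
t=12: Δ0=100110000 Δ1=100110100 Δ2=101110100 Δ3=101100100 | 3Δ
t=13: Δ0=101100100 Δ1=101100000 | 1Δ
t=14: Δ0=101100000 Δ1=101100100 Δ2=100100100 Δ3=100110100 | 3Δ

1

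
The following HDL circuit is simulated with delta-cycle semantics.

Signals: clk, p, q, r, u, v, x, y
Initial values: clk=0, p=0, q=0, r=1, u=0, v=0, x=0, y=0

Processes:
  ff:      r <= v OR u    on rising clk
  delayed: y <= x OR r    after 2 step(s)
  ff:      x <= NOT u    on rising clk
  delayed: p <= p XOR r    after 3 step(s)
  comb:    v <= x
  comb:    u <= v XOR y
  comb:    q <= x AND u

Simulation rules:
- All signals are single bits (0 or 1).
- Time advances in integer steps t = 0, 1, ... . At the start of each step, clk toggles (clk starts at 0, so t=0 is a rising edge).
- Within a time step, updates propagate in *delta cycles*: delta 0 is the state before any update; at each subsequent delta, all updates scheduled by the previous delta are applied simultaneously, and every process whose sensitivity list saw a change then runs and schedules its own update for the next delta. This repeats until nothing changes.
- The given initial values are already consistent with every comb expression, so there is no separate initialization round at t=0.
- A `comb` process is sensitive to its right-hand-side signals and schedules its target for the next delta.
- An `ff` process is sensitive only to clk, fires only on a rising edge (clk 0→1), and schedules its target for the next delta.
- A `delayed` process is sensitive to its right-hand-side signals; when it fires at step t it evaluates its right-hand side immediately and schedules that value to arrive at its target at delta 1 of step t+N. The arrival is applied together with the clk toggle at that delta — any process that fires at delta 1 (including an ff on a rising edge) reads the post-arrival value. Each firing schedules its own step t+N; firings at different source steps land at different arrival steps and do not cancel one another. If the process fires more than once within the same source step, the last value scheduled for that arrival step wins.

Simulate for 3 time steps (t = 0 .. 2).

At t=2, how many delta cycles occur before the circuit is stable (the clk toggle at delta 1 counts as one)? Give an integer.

[bits: x,p,v,clk,y,u,r,q]
t=0: Δ0=00000010 Δ1=00010010 Δ2=10010000 Δ3=10110000 Δ4=10110100 Δ5=10110101 | 5Δ
t=1: Δ0=10110101 Δ1=10100101 | 1Δ
t=2: Δ0=10100101 Δ1=10111101 Δ2=00111011 Δ3=00011010 Δ4=00011110 | 4Δ

4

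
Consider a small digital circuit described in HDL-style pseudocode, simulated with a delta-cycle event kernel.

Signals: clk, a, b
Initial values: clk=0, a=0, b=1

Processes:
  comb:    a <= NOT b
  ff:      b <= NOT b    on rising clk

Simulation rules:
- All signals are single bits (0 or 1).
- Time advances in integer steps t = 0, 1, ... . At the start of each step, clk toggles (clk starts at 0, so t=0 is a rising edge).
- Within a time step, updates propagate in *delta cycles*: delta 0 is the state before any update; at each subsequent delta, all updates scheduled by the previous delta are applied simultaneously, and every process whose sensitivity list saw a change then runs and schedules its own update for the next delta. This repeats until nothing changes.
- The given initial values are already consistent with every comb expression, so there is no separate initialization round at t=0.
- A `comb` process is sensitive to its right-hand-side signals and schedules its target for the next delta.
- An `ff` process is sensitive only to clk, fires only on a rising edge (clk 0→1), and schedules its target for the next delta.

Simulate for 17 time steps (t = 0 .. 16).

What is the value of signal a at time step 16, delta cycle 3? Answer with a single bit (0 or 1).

t0.Δ0 b=1 clk=0 a=0
t0.Δ1 b=1 clk=1 a=0
t0.Δ2 b=0 clk=1 a=0
t0.Δ3 b=0 clk=1 a=1
t1.Δ0 b=0 clk=1 a=1
t1.Δ1 b=0 clk=0 a=1
t2.Δ0 b=0 clk=0 a=1
t2.Δ1 b=0 clk=1 a=1
t2.Δ2 b=1 clk=1 a=1
t2.Δ3 b=1 clk=1 a=0
t3.Δ0 b=1 clk=1 a=0
t3.Δ1 b=1 clk=0 a=0
t4.Δ0 b=1 clk=0 a=0
t4.Δ1 b=1 clk=1 a=0
t4.Δ2 b=0 clk=1 a=0
t4.Δ3 b=0 clk=1 a=1
t5.Δ0 b=0 clk=1 a=1
t5.Δ1 b=0 clk=0 a=1
t6.Δ0 b=0 clk=0 a=1
t6.Δ1 b=0 clk=1 a=1
t6.Δ2 b=1 clk=1 a=1
t6.Δ3 b=1 clk=1 a=0
t7.Δ0 b=1 clk=1 a=0
t7.Δ1 b=1 clk=0 a=0
t8.Δ0 b=1 clk=0 a=0
t8.Δ1 b=1 clk=1 a=0
t8.Δ2 b=0 clk=1 a=0
t8.Δ3 b=0 clk=1 a=1
t9.Δ0 b=0 clk=1 a=1
t9.Δ1 b=0 clk=0 a=1
t10.Δ0 b=0 clk=0 a=1
t10.Δ1 b=0 clk=1 a=1
t10.Δ2 b=1 clk=1 a=1
t10.Δ3 b=1 clk=1 a=0
t11.Δ0 b=1 clk=1 a=0
t11.Δ1 b=1 clk=0 a=0
t12.Δ0 b=1 clk=0 a=0
t12.Δ1 b=1 clk=1 a=0
t12.Δ2 b=0 clk=1 a=0
t12.Δ3 b=0 clk=1 a=1
t13.Δ0 b=0 clk=1 a=1
t13.Δ1 b=0 clk=0 a=1
t14.Δ0 b=0 clk=0 a=1
t14.Δ1 b=0 clk=1 a=1
t14.Δ2 b=1 clk=1 a=1
t14.Δ3 b=1 clk=1 a=0
t15.Δ0 b=1 clk=1 a=0
t15.Δ1 b=1 clk=0 a=0
t16.Δ0 b=1 clk=0 a=0
t16.Δ1 b=1 clk=1 a=0
t16.Δ2 b=0 clk=1 a=0
t16.Δ3 b=0 clk=1 a=1

1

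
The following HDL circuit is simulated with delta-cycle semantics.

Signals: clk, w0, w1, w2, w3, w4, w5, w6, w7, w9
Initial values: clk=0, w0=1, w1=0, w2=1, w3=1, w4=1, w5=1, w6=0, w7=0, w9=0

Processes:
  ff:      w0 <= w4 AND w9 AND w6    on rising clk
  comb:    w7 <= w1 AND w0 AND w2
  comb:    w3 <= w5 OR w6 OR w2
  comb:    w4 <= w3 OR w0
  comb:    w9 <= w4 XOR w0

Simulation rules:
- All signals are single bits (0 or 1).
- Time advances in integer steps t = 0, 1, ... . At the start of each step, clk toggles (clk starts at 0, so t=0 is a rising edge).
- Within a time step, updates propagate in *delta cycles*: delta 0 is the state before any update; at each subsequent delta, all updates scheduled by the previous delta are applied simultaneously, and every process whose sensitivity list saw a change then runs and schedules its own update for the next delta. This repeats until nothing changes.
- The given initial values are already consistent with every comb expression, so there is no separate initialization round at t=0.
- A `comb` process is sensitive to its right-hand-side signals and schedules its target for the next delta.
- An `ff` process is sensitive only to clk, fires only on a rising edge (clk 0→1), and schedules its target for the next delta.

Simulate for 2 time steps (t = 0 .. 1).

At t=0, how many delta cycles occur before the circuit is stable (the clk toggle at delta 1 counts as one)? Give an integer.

[bits: w2,w5,w0,w3,w7,w9,w4,clk,w1,w6]
t=0: Δ0=1111001000 Δ1=1111001100 Δ2=1101001100 Δ3=1101011100 | 3Δ
t=1: Δ0=1101011100 Δ1=1101011000 | 1Δ

3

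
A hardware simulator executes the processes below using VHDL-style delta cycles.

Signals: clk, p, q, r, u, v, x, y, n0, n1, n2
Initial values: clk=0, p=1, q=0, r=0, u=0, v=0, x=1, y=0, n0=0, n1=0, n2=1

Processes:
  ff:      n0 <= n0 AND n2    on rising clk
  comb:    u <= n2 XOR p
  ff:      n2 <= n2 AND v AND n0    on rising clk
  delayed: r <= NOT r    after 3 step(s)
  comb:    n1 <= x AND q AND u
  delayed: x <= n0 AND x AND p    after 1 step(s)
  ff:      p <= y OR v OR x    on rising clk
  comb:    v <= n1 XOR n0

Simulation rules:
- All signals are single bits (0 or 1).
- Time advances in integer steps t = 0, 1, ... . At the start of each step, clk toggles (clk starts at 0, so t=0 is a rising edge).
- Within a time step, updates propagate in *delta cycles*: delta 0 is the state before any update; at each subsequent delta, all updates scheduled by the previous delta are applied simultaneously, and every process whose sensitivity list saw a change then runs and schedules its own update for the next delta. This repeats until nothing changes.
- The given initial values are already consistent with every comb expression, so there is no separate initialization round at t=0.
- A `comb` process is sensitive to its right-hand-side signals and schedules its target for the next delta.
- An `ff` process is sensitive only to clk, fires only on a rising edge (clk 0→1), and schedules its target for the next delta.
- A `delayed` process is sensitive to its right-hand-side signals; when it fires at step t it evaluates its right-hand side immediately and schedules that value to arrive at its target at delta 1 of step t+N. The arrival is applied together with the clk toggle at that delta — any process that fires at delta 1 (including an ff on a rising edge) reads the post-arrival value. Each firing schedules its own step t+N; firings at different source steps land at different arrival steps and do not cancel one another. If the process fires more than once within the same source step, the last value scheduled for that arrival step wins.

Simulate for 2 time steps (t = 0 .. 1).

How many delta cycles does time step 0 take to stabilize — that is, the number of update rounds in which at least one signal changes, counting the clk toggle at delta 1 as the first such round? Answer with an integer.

3

t=0 Δ0: clk=0 r=0 v=0 u=0 y=0 n0=0 n2=1 p=1 n1=0 x=1 q=0
  Δ1: clk:0→1
  Δ2: n2:1→0
  Δ3: u:0→1
  (3Δ to stable)
t=1 Δ0: clk=1 r=0 v=0 u=1 y=0 n0=0 n2=0 p=1 n1=0 x=1 q=0
  Δ1: clk:1→0
  (1Δ to stable)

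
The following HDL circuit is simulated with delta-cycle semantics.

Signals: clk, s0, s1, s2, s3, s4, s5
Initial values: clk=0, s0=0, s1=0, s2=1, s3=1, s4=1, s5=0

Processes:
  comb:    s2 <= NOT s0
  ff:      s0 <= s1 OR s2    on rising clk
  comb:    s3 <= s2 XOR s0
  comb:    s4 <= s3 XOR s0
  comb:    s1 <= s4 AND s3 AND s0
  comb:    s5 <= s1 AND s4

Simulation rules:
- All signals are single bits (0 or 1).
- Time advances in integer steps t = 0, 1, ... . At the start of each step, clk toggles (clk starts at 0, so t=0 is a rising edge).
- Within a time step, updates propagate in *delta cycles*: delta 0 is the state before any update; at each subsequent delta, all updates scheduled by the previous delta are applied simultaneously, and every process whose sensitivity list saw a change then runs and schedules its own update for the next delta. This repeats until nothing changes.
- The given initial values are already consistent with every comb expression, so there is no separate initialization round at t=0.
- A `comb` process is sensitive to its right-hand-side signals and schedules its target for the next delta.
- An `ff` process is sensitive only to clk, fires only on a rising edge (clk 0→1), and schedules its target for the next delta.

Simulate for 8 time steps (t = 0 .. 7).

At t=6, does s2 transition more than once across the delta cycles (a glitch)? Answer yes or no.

no

t=0 Δ0: s3=1 s0=0 s1=0 s4=1 s5=0 clk=0 s2=1
  Δ1: clk:0→1
  Δ2: s0:0→1
  Δ3: s3:1→0, s1:0→1, s4:1→0, s2:1→0
  Δ4: s3:0→1, s1:1→0, s4:0→1
  Δ5: s1:0→1, s4:1→0
  Δ6: s1:1→0
  (6Δ to stable)
t=1 Δ0: s3=1 s0=1 s1=0 s4=0 s5=0 clk=1 s2=0
  Δ1: clk:1→0
  (1Δ to stable)
t=2 Δ0: s3=1 s0=1 s1=0 s4=0 s5=0 clk=0 s2=0
  Δ1: clk:0→1
  Δ2: s0:1→0
  Δ3: s3:1→0, s4:0→1, s2:0→1
  Δ4: s3:0→1, s4:1→0
  Δ5: s4:0→1
  (5Δ to stable)
t=3 Δ0: s3=1 s0=0 s1=0 s4=1 s5=0 clk=1 s2=1
  Δ1: clk:1→0
  (1Δ to stable)
t=4 Δ0: s3=1 s0=0 s1=0 s4=1 s5=0 clk=0 s2=1
  Δ1: clk:0→1
  Δ2: s0:0→1
  Δ3: s3:1→0, s1:0→1, s4:1→0, s2:1→0
  Δ4: s3:0→1, s1:1→0, s4:0→1
  Δ5: s1:0→1, s4:1→0
  Δ6: s1:1→0
  (6Δ to stable)
t=5 Δ0: s3=1 s0=1 s1=0 s4=0 s5=0 clk=1 s2=0
  Δ1: clk:1→0
  (1Δ to stable)
t=6 Δ0: s3=1 s0=1 s1=0 s4=0 s5=0 clk=0 s2=0
  Δ1: clk:0→1
  Δ2: s0:1→0
  Δ3: s3:1→0, s4:0→1, s2:0→1
  Δ4: s3:0→1, s4:1→0
  Δ5: s4:0→1
  (5Δ to stable)
t=7 Δ0: s3=1 s0=0 s1=0 s4=1 s5=0 clk=1 s2=1
  Δ1: clk:1→0
  (1Δ to stable)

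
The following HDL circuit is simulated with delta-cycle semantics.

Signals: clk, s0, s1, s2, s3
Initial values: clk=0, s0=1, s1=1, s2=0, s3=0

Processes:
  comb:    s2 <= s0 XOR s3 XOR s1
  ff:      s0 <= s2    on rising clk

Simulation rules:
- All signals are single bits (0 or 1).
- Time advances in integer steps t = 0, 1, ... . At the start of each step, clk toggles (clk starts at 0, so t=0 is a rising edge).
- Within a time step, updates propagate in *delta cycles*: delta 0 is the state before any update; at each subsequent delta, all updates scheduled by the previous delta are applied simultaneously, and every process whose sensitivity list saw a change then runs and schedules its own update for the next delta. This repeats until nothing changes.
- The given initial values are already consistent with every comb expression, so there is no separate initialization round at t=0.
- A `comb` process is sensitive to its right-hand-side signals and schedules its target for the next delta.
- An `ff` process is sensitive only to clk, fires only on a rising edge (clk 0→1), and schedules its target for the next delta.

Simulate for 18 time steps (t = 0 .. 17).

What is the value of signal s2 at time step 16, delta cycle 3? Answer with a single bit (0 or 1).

1

[bits: s1,s0,clk,s2,s3]
t=0: Δ0=11000 Δ1=11100 Δ2=10100 Δ3=10110 | 3Δ
t=1: Δ0=10110 Δ1=10010 | 1Δ
t=2: Δ0=10010 Δ1=10110 Δ2=11110 Δ3=11100 | 3Δ
t=3: Δ0=11100 Δ1=11000 | 1Δ
t=4: Δ0=11000 Δ1=11100 Δ2=10100 Δ3=10110 | 3Δ
t=5: Δ0=10110 Δ1=10010 | 1Δ
t=6: Δ0=10010 Δ1=10110 Δ2=11110 Δ3=11100 | 3Δ
t=7: Δ0=11100 Δ1=11000 | 1Δ
t=8: Δ0=11000 Δ1=11100 Δ2=10100 Δ3=10110 | 3Δ
t=9: Δ0=10110 Δ1=10010 | 1Δ
t=10: Δ0=10010 Δ1=10110 Δ2=11110 Δ3=11100 | 3Δ
t=11: Δ0=11100 Δ1=11000 | 1Δ
t=12: Δ0=11000 Δ1=11100 Δ2=10100 Δ3=10110 | 3Δ
t=13: Δ0=10110 Δ1=10010 | 1Δ
t=14: Δ0=10010 Δ1=10110 Δ2=11110 Δ3=11100 | 3Δ
t=15: Δ0=11100 Δ1=11000 | 1Δ
t=16: Δ0=11000 Δ1=11100 Δ2=10100 Δ3=10110 | 3Δ
t=17: Δ0=10110 Δ1=10010 | 1Δ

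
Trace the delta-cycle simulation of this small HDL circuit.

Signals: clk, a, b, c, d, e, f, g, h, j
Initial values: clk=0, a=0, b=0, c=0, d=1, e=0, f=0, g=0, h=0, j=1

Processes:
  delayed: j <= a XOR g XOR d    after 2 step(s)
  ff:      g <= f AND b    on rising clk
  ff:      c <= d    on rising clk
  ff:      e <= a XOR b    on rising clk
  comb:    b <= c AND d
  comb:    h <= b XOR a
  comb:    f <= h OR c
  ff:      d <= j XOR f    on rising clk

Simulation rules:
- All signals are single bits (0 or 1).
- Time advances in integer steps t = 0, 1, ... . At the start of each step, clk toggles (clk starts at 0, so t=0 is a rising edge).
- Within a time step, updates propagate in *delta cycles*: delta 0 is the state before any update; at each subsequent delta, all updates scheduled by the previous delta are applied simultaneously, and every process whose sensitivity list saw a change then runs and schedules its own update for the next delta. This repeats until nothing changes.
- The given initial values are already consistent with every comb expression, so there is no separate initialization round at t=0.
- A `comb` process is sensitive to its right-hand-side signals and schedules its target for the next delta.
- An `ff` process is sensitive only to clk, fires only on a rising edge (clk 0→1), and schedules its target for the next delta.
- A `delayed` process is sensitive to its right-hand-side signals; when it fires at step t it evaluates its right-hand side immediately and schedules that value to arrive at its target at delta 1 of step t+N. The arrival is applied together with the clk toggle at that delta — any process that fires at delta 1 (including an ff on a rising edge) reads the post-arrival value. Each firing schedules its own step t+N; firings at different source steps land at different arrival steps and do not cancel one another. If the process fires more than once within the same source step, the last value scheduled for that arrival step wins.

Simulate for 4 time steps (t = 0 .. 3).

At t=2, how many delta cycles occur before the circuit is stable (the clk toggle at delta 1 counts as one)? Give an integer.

4

t0.Δ0 clk=0 b=0 e=0 d=1 h=0 a=0 f=0 g=0 j=1 c=0
t0.Δ1 clk=1 b=0 e=0 d=1 h=0 a=0 f=0 g=0 j=1 c=0
t0.Δ2 clk=1 b=0 e=0 d=1 h=0 a=0 f=0 g=0 j=1 c=1
t0.Δ3 clk=1 b=1 e=0 d=1 h=0 a=0 f=1 g=0 j=1 c=1
t0.Δ4 clk=1 b=1 e=0 d=1 h=1 a=0 f=1 g=0 j=1 c=1
t1.Δ0 clk=1 b=1 e=0 d=1 h=1 a=0 f=1 g=0 j=1 c=1
t1.Δ1 clk=0 b=1 e=0 d=1 h=1 a=0 f=1 g=0 j=1 c=1
t2.Δ0 clk=0 b=1 e=0 d=1 h=1 a=0 f=1 g=0 j=1 c=1
t2.Δ1 clk=1 b=1 e=0 d=1 h=1 a=0 f=1 g=0 j=1 c=1
t2.Δ2 clk=1 b=1 e=1 d=0 h=1 a=0 f=1 g=1 j=1 c=1
t2.Δ3 clk=1 b=0 e=1 d=0 h=1 a=0 f=1 g=1 j=1 c=1
t2.Δ4 clk=1 b=0 e=1 d=0 h=0 a=0 f=1 g=1 j=1 c=1
t3.Δ0 clk=1 b=0 e=1 d=0 h=0 a=0 f=1 g=1 j=1 c=1
t3.Δ1 clk=0 b=0 e=1 d=0 h=0 a=0 f=1 g=1 j=1 c=1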